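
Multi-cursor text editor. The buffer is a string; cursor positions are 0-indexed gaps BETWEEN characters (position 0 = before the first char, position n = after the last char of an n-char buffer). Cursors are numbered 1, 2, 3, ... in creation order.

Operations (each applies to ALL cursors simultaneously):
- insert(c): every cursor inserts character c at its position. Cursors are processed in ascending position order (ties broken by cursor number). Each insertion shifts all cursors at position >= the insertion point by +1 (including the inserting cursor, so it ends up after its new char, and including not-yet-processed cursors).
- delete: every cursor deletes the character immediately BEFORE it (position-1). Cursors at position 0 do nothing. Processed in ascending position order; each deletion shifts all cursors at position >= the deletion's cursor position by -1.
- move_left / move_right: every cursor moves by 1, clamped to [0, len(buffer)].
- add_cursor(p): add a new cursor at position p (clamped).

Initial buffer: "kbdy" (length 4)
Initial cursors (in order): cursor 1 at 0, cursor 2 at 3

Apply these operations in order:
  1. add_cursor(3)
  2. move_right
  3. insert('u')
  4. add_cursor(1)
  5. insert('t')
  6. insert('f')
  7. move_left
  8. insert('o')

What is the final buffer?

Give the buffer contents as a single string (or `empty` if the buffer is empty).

Answer: ktofutofbdyuuttfoof

Derivation:
After op 1 (add_cursor(3)): buffer="kbdy" (len 4), cursors c1@0 c2@3 c3@3, authorship ....
After op 2 (move_right): buffer="kbdy" (len 4), cursors c1@1 c2@4 c3@4, authorship ....
After op 3 (insert('u')): buffer="kubdyuu" (len 7), cursors c1@2 c2@7 c3@7, authorship .1...23
After op 4 (add_cursor(1)): buffer="kubdyuu" (len 7), cursors c4@1 c1@2 c2@7 c3@7, authorship .1...23
After op 5 (insert('t')): buffer="ktutbdyuutt" (len 11), cursors c4@2 c1@4 c2@11 c3@11, authorship .411...2323
After op 6 (insert('f')): buffer="ktfutfbdyuuttff" (len 15), cursors c4@3 c1@6 c2@15 c3@15, authorship .44111...232323
After op 7 (move_left): buffer="ktfutfbdyuuttff" (len 15), cursors c4@2 c1@5 c2@14 c3@14, authorship .44111...232323
After op 8 (insert('o')): buffer="ktofutofbdyuuttfoof" (len 19), cursors c4@3 c1@7 c2@18 c3@18, authorship .4441111...23232233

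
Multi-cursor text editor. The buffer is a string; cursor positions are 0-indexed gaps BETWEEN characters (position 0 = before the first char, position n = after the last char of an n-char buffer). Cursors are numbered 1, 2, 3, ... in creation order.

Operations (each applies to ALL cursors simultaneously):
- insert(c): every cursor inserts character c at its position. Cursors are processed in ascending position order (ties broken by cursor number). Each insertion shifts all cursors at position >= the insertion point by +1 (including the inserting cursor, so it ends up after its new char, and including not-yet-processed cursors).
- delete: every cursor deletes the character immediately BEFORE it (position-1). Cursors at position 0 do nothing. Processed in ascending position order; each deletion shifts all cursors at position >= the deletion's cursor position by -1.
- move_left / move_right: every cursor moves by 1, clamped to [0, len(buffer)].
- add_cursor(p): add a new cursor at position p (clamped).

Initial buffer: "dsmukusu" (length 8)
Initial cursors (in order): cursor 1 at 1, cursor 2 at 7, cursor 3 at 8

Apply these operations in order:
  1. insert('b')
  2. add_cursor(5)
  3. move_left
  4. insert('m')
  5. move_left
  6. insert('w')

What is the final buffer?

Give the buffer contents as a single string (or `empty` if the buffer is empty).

After op 1 (insert('b')): buffer="dbsmukusbub" (len 11), cursors c1@2 c2@9 c3@11, authorship .1......2.3
After op 2 (add_cursor(5)): buffer="dbsmukusbub" (len 11), cursors c1@2 c4@5 c2@9 c3@11, authorship .1......2.3
After op 3 (move_left): buffer="dbsmukusbub" (len 11), cursors c1@1 c4@4 c2@8 c3@10, authorship .1......2.3
After op 4 (insert('m')): buffer="dmbsmmukusmbumb" (len 15), cursors c1@2 c4@6 c2@11 c3@14, authorship .11..4....22.33
After op 5 (move_left): buffer="dmbsmmukusmbumb" (len 15), cursors c1@1 c4@5 c2@10 c3@13, authorship .11..4....22.33
After op 6 (insert('w')): buffer="dwmbsmwmukuswmbuwmb" (len 19), cursors c1@2 c4@7 c2@13 c3@17, authorship .111..44....222.333

Answer: dwmbsmwmukuswmbuwmb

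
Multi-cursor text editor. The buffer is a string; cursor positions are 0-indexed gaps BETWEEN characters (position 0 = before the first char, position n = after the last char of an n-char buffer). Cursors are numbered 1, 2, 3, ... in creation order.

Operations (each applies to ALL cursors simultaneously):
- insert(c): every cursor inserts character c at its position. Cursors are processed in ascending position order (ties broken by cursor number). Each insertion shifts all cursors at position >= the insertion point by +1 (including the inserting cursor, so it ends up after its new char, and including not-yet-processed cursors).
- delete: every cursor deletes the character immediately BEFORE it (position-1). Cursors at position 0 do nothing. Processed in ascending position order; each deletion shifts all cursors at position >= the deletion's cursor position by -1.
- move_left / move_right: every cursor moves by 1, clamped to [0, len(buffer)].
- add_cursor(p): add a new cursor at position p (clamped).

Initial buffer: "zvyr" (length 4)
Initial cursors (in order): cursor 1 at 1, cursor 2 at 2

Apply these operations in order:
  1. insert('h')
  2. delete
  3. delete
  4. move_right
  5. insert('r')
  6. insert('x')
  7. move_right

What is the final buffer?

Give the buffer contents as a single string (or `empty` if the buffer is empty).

Answer: yrrxxr

Derivation:
After op 1 (insert('h')): buffer="zhvhyr" (len 6), cursors c1@2 c2@4, authorship .1.2..
After op 2 (delete): buffer="zvyr" (len 4), cursors c1@1 c2@2, authorship ....
After op 3 (delete): buffer="yr" (len 2), cursors c1@0 c2@0, authorship ..
After op 4 (move_right): buffer="yr" (len 2), cursors c1@1 c2@1, authorship ..
After op 5 (insert('r')): buffer="yrrr" (len 4), cursors c1@3 c2@3, authorship .12.
After op 6 (insert('x')): buffer="yrrxxr" (len 6), cursors c1@5 c2@5, authorship .1212.
After op 7 (move_right): buffer="yrrxxr" (len 6), cursors c1@6 c2@6, authorship .1212.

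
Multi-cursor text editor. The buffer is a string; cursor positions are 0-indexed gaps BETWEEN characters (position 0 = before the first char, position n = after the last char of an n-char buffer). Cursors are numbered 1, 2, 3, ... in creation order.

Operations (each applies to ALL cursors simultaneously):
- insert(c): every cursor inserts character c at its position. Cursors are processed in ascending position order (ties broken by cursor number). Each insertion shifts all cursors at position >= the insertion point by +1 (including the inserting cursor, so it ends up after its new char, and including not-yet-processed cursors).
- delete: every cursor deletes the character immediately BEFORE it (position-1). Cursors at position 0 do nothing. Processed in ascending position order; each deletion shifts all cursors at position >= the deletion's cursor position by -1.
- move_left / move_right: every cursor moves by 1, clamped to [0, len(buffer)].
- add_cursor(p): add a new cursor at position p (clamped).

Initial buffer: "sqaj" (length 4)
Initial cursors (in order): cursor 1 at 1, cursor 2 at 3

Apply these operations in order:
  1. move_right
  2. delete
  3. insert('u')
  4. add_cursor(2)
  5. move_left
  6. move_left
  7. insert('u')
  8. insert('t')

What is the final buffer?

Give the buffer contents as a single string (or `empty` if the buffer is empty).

Answer: uuttsuutau

Derivation:
After op 1 (move_right): buffer="sqaj" (len 4), cursors c1@2 c2@4, authorship ....
After op 2 (delete): buffer="sa" (len 2), cursors c1@1 c2@2, authorship ..
After op 3 (insert('u')): buffer="suau" (len 4), cursors c1@2 c2@4, authorship .1.2
After op 4 (add_cursor(2)): buffer="suau" (len 4), cursors c1@2 c3@2 c2@4, authorship .1.2
After op 5 (move_left): buffer="suau" (len 4), cursors c1@1 c3@1 c2@3, authorship .1.2
After op 6 (move_left): buffer="suau" (len 4), cursors c1@0 c3@0 c2@2, authorship .1.2
After op 7 (insert('u')): buffer="uusuuau" (len 7), cursors c1@2 c3@2 c2@5, authorship 13.12.2
After op 8 (insert('t')): buffer="uuttsuutau" (len 10), cursors c1@4 c3@4 c2@8, authorship 1313.122.2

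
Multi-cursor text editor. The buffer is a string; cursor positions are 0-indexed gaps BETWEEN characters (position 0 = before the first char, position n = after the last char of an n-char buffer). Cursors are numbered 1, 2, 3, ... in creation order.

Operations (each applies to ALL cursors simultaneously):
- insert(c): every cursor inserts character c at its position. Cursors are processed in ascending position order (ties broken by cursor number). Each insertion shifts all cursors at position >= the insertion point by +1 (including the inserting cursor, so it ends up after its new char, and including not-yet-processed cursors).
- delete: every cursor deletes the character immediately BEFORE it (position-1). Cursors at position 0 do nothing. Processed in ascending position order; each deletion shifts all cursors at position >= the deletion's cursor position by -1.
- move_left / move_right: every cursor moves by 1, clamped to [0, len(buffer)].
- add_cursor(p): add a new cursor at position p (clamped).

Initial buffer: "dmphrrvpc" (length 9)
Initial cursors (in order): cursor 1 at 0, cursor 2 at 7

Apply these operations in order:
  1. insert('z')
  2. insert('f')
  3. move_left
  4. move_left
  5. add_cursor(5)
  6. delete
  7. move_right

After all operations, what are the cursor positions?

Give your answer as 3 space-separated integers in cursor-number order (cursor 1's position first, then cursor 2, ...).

After op 1 (insert('z')): buffer="zdmphrrvzpc" (len 11), cursors c1@1 c2@9, authorship 1.......2..
After op 2 (insert('f')): buffer="zfdmphrrvzfpc" (len 13), cursors c1@2 c2@11, authorship 11.......22..
After op 3 (move_left): buffer="zfdmphrrvzfpc" (len 13), cursors c1@1 c2@10, authorship 11.......22..
After op 4 (move_left): buffer="zfdmphrrvzfpc" (len 13), cursors c1@0 c2@9, authorship 11.......22..
After op 5 (add_cursor(5)): buffer="zfdmphrrvzfpc" (len 13), cursors c1@0 c3@5 c2@9, authorship 11.......22..
After op 6 (delete): buffer="zfdmhrrzfpc" (len 11), cursors c1@0 c3@4 c2@7, authorship 11.....22..
After op 7 (move_right): buffer="zfdmhrrzfpc" (len 11), cursors c1@1 c3@5 c2@8, authorship 11.....22..

Answer: 1 8 5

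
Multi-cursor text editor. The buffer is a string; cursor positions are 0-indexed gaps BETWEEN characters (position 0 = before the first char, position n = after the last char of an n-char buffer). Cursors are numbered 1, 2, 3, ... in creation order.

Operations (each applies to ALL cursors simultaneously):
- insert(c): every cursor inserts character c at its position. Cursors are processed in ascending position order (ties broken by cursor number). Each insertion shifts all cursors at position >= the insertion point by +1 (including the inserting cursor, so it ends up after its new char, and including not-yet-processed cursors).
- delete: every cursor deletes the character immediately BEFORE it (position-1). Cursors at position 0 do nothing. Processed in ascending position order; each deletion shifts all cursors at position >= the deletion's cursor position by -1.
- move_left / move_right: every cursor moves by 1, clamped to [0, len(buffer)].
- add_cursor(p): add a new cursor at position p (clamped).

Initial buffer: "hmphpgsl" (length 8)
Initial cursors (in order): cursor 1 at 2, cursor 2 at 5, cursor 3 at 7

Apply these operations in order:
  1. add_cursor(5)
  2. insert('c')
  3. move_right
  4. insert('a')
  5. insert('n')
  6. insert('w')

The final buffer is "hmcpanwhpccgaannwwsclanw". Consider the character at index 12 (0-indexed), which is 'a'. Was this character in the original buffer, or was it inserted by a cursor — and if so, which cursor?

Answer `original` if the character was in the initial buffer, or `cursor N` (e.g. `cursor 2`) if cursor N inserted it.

After op 1 (add_cursor(5)): buffer="hmphpgsl" (len 8), cursors c1@2 c2@5 c4@5 c3@7, authorship ........
After op 2 (insert('c')): buffer="hmcphpccgscl" (len 12), cursors c1@3 c2@8 c4@8 c3@11, authorship ..1...24..3.
After op 3 (move_right): buffer="hmcphpccgscl" (len 12), cursors c1@4 c2@9 c4@9 c3@12, authorship ..1...24..3.
After op 4 (insert('a')): buffer="hmcpahpccgaascla" (len 16), cursors c1@5 c2@12 c4@12 c3@16, authorship ..1.1..24.24.3.3
After op 5 (insert('n')): buffer="hmcpanhpccgaannsclan" (len 20), cursors c1@6 c2@15 c4@15 c3@20, authorship ..1.11..24.2424.3.33
After op 6 (insert('w')): buffer="hmcpanwhpccgaannwwsclanw" (len 24), cursors c1@7 c2@18 c4@18 c3@24, authorship ..1.111..24.242424.3.333
Authorship (.=original, N=cursor N): . . 1 . 1 1 1 . . 2 4 . 2 4 2 4 2 4 . 3 . 3 3 3
Index 12: author = 2

Answer: cursor 2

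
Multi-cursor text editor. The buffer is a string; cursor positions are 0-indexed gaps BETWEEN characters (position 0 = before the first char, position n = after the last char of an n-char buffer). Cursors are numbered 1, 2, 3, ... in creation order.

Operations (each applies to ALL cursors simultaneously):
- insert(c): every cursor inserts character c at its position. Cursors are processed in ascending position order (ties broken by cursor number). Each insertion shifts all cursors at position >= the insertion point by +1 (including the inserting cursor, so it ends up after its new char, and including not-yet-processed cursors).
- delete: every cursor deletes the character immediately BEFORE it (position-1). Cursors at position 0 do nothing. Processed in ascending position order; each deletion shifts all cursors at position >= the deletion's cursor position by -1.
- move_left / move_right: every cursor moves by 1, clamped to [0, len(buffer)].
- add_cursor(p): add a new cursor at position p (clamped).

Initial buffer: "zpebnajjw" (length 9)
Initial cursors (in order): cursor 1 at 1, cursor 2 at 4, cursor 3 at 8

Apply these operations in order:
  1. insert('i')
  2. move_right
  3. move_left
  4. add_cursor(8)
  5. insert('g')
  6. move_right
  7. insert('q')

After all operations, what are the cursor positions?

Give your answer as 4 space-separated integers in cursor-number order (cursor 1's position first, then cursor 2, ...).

Answer: 5 11 20 15

Derivation:
After op 1 (insert('i')): buffer="zipebinajjiw" (len 12), cursors c1@2 c2@6 c3@11, authorship .1...2....3.
After op 2 (move_right): buffer="zipebinajjiw" (len 12), cursors c1@3 c2@7 c3@12, authorship .1...2....3.
After op 3 (move_left): buffer="zipebinajjiw" (len 12), cursors c1@2 c2@6 c3@11, authorship .1...2....3.
After op 4 (add_cursor(8)): buffer="zipebinajjiw" (len 12), cursors c1@2 c2@6 c4@8 c3@11, authorship .1...2....3.
After op 5 (insert('g')): buffer="zigpebignagjjigw" (len 16), cursors c1@3 c2@8 c4@11 c3@15, authorship .11...22..4..33.
After op 6 (move_right): buffer="zigpebignagjjigw" (len 16), cursors c1@4 c2@9 c4@12 c3@16, authorship .11...22..4..33.
After op 7 (insert('q')): buffer="zigpqebignqagjqjigwq" (len 20), cursors c1@5 c2@11 c4@15 c3@20, authorship .11.1..22.2.4.4.33.3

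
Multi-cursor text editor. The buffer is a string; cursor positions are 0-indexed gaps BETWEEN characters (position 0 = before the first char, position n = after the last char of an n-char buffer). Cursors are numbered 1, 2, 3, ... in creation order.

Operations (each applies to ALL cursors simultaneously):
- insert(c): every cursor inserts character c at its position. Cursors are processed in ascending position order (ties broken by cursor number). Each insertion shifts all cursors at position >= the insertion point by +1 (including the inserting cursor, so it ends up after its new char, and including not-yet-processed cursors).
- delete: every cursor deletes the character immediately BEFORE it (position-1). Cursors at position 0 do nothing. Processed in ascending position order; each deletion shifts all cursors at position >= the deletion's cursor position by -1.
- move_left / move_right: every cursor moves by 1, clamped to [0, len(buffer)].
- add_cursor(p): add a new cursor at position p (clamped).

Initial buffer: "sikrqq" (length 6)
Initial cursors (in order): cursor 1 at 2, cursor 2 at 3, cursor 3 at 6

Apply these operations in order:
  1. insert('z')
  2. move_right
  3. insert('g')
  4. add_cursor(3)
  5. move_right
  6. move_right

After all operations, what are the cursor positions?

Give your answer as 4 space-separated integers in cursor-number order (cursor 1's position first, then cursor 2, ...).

After op 1 (insert('z')): buffer="sizkzrqqz" (len 9), cursors c1@3 c2@5 c3@9, authorship ..1.2...3
After op 2 (move_right): buffer="sizkzrqqz" (len 9), cursors c1@4 c2@6 c3@9, authorship ..1.2...3
After op 3 (insert('g')): buffer="sizkgzrgqqzg" (len 12), cursors c1@5 c2@8 c3@12, authorship ..1.12.2..33
After op 4 (add_cursor(3)): buffer="sizkgzrgqqzg" (len 12), cursors c4@3 c1@5 c2@8 c3@12, authorship ..1.12.2..33
After op 5 (move_right): buffer="sizkgzrgqqzg" (len 12), cursors c4@4 c1@6 c2@9 c3@12, authorship ..1.12.2..33
After op 6 (move_right): buffer="sizkgzrgqqzg" (len 12), cursors c4@5 c1@7 c2@10 c3@12, authorship ..1.12.2..33

Answer: 7 10 12 5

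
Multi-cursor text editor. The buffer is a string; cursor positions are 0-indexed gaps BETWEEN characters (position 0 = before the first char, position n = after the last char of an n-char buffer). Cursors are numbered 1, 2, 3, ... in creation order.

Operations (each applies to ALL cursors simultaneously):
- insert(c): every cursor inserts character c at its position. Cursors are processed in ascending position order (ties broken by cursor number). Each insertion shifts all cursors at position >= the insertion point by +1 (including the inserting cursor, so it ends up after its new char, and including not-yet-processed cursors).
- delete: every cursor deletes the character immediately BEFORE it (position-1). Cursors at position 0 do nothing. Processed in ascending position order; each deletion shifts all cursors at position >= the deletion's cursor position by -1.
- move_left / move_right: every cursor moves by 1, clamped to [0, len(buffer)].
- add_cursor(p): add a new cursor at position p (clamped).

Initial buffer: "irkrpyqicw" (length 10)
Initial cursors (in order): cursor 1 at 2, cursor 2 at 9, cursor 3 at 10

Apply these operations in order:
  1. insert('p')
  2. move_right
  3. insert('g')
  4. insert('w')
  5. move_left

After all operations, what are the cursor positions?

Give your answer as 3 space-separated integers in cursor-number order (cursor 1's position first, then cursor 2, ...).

After op 1 (insert('p')): buffer="irpkrpyqicpwp" (len 13), cursors c1@3 c2@11 c3@13, authorship ..1.......2.3
After op 2 (move_right): buffer="irpkrpyqicpwp" (len 13), cursors c1@4 c2@12 c3@13, authorship ..1.......2.3
After op 3 (insert('g')): buffer="irpkgrpyqicpwgpg" (len 16), cursors c1@5 c2@14 c3@16, authorship ..1.1......2.233
After op 4 (insert('w')): buffer="irpkgwrpyqicpwgwpgw" (len 19), cursors c1@6 c2@16 c3@19, authorship ..1.11......2.22333
After op 5 (move_left): buffer="irpkgwrpyqicpwgwpgw" (len 19), cursors c1@5 c2@15 c3@18, authorship ..1.11......2.22333

Answer: 5 15 18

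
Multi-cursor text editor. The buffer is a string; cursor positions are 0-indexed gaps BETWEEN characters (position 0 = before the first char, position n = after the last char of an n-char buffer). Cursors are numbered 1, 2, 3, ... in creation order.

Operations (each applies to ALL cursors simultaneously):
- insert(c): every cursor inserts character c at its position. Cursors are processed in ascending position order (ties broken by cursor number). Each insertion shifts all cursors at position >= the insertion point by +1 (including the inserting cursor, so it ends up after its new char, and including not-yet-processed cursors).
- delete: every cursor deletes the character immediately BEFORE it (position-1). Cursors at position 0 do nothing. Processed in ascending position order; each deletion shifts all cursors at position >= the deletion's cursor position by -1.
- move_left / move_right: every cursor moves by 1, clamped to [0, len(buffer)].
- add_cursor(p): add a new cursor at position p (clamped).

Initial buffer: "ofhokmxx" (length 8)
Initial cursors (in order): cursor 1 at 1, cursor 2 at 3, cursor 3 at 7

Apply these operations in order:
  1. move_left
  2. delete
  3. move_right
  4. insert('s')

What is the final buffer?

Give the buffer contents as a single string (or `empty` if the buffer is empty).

Answer: oshsokxsx

Derivation:
After op 1 (move_left): buffer="ofhokmxx" (len 8), cursors c1@0 c2@2 c3@6, authorship ........
After op 2 (delete): buffer="ohokxx" (len 6), cursors c1@0 c2@1 c3@4, authorship ......
After op 3 (move_right): buffer="ohokxx" (len 6), cursors c1@1 c2@2 c3@5, authorship ......
After op 4 (insert('s')): buffer="oshsokxsx" (len 9), cursors c1@2 c2@4 c3@8, authorship .1.2...3.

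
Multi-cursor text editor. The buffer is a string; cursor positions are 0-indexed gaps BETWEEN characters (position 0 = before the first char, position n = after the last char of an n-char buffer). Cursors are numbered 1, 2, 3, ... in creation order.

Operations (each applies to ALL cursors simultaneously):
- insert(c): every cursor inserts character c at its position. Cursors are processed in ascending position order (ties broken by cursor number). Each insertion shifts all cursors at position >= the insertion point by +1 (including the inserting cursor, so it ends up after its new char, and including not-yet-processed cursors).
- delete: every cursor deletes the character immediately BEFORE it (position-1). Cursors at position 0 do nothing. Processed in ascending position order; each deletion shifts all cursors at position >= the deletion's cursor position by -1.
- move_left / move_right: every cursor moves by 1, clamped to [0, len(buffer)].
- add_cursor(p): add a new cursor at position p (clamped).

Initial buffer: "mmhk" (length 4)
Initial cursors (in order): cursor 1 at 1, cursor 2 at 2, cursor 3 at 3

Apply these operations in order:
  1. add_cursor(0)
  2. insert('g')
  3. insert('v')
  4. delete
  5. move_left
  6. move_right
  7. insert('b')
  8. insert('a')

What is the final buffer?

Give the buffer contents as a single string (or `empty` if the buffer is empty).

Answer: gbamgbamgbahgbak

Derivation:
After op 1 (add_cursor(0)): buffer="mmhk" (len 4), cursors c4@0 c1@1 c2@2 c3@3, authorship ....
After op 2 (insert('g')): buffer="gmgmghgk" (len 8), cursors c4@1 c1@3 c2@5 c3@7, authorship 4.1.2.3.
After op 3 (insert('v')): buffer="gvmgvmgvhgvk" (len 12), cursors c4@2 c1@5 c2@8 c3@11, authorship 44.11.22.33.
After op 4 (delete): buffer="gmgmghgk" (len 8), cursors c4@1 c1@3 c2@5 c3@7, authorship 4.1.2.3.
After op 5 (move_left): buffer="gmgmghgk" (len 8), cursors c4@0 c1@2 c2@4 c3@6, authorship 4.1.2.3.
After op 6 (move_right): buffer="gmgmghgk" (len 8), cursors c4@1 c1@3 c2@5 c3@7, authorship 4.1.2.3.
After op 7 (insert('b')): buffer="gbmgbmgbhgbk" (len 12), cursors c4@2 c1@5 c2@8 c3@11, authorship 44.11.22.33.
After op 8 (insert('a')): buffer="gbamgbamgbahgbak" (len 16), cursors c4@3 c1@7 c2@11 c3@15, authorship 444.111.222.333.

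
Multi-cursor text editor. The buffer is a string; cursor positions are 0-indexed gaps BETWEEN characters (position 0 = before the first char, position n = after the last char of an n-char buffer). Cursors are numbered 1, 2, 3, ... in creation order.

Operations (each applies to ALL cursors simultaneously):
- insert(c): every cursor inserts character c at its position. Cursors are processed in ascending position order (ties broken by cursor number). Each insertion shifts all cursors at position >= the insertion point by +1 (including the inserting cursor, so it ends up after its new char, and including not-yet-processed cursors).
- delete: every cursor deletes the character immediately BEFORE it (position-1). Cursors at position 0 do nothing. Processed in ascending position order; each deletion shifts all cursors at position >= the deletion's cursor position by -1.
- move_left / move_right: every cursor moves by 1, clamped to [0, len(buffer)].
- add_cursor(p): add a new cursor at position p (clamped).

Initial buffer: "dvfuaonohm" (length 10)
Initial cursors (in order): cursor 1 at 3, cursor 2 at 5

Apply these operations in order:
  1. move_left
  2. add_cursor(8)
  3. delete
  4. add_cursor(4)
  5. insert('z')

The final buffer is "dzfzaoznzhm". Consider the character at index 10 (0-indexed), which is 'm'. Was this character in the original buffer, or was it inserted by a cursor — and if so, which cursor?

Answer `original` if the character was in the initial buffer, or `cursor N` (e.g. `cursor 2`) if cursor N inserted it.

After op 1 (move_left): buffer="dvfuaonohm" (len 10), cursors c1@2 c2@4, authorship ..........
After op 2 (add_cursor(8)): buffer="dvfuaonohm" (len 10), cursors c1@2 c2@4 c3@8, authorship ..........
After op 3 (delete): buffer="dfaonhm" (len 7), cursors c1@1 c2@2 c3@5, authorship .......
After op 4 (add_cursor(4)): buffer="dfaonhm" (len 7), cursors c1@1 c2@2 c4@4 c3@5, authorship .......
After op 5 (insert('z')): buffer="dzfzaoznzhm" (len 11), cursors c1@2 c2@4 c4@7 c3@9, authorship .1.2..4.3..
Authorship (.=original, N=cursor N): . 1 . 2 . . 4 . 3 . .
Index 10: author = original

Answer: original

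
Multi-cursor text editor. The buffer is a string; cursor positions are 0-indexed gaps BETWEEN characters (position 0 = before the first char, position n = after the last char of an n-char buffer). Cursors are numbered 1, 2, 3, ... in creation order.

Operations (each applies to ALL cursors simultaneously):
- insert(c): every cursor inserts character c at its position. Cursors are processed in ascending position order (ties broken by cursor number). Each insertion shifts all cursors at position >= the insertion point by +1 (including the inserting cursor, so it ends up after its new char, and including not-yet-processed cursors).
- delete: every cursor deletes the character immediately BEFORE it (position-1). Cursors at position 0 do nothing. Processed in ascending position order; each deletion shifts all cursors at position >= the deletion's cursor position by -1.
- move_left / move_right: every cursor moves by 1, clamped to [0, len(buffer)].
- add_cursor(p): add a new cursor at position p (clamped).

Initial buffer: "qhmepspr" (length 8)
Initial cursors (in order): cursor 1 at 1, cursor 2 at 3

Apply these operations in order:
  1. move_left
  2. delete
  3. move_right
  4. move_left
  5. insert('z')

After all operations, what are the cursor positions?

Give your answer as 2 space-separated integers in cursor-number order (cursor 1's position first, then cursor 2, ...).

Answer: 1 3

Derivation:
After op 1 (move_left): buffer="qhmepspr" (len 8), cursors c1@0 c2@2, authorship ........
After op 2 (delete): buffer="qmepspr" (len 7), cursors c1@0 c2@1, authorship .......
After op 3 (move_right): buffer="qmepspr" (len 7), cursors c1@1 c2@2, authorship .......
After op 4 (move_left): buffer="qmepspr" (len 7), cursors c1@0 c2@1, authorship .......
After op 5 (insert('z')): buffer="zqzmepspr" (len 9), cursors c1@1 c2@3, authorship 1.2......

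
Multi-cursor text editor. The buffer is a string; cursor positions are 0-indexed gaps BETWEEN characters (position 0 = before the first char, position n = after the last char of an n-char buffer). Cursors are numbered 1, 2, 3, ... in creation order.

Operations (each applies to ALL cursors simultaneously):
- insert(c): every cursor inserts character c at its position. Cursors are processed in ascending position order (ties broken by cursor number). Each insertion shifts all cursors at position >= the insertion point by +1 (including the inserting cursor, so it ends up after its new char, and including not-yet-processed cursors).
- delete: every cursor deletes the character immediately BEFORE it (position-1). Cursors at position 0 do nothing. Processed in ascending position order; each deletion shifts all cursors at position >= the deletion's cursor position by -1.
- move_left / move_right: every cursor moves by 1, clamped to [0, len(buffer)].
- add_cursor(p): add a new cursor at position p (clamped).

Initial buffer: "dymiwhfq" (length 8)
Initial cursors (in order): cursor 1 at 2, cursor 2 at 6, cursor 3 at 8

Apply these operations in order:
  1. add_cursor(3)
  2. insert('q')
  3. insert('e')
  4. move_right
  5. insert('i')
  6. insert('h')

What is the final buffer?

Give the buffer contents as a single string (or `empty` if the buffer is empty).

After op 1 (add_cursor(3)): buffer="dymiwhfq" (len 8), cursors c1@2 c4@3 c2@6 c3@8, authorship ........
After op 2 (insert('q')): buffer="dyqmqiwhqfqq" (len 12), cursors c1@3 c4@5 c2@9 c3@12, authorship ..1.4...2..3
After op 3 (insert('e')): buffer="dyqemqeiwhqefqqe" (len 16), cursors c1@4 c4@7 c2@12 c3@16, authorship ..11.44...22..33
After op 4 (move_right): buffer="dyqemqeiwhqefqqe" (len 16), cursors c1@5 c4@8 c2@13 c3@16, authorship ..11.44...22..33
After op 5 (insert('i')): buffer="dyqemiqeiiwhqefiqqei" (len 20), cursors c1@6 c4@10 c2@16 c3@20, authorship ..11.144.4..22.2.333
After op 6 (insert('h')): buffer="dyqemihqeiihwhqefihqqeih" (len 24), cursors c1@7 c4@12 c2@19 c3@24, authorship ..11.1144.44..22.22.3333

Answer: dyqemihqeiihwhqefihqqeih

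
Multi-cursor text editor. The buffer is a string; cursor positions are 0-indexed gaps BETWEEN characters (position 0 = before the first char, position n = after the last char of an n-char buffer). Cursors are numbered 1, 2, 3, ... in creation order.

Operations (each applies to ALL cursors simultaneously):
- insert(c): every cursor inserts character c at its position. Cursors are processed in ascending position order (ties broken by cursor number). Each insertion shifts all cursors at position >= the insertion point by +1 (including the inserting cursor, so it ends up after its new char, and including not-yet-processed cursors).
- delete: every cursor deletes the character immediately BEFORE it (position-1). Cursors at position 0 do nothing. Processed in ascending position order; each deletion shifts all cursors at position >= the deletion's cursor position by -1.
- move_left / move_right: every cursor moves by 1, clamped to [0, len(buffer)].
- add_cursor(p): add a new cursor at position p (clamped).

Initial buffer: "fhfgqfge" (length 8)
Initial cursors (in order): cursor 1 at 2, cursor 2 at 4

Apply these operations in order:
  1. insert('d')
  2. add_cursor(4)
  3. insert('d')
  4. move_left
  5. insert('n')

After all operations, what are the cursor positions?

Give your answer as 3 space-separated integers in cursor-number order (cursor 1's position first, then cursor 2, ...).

Answer: 4 11 7

Derivation:
After op 1 (insert('d')): buffer="fhdfgdqfge" (len 10), cursors c1@3 c2@6, authorship ..1..2....
After op 2 (add_cursor(4)): buffer="fhdfgdqfge" (len 10), cursors c1@3 c3@4 c2@6, authorship ..1..2....
After op 3 (insert('d')): buffer="fhddfdgddqfge" (len 13), cursors c1@4 c3@6 c2@9, authorship ..11.3.22....
After op 4 (move_left): buffer="fhddfdgddqfge" (len 13), cursors c1@3 c3@5 c2@8, authorship ..11.3.22....
After op 5 (insert('n')): buffer="fhdndfndgdndqfge" (len 16), cursors c1@4 c3@7 c2@11, authorship ..111.33.222....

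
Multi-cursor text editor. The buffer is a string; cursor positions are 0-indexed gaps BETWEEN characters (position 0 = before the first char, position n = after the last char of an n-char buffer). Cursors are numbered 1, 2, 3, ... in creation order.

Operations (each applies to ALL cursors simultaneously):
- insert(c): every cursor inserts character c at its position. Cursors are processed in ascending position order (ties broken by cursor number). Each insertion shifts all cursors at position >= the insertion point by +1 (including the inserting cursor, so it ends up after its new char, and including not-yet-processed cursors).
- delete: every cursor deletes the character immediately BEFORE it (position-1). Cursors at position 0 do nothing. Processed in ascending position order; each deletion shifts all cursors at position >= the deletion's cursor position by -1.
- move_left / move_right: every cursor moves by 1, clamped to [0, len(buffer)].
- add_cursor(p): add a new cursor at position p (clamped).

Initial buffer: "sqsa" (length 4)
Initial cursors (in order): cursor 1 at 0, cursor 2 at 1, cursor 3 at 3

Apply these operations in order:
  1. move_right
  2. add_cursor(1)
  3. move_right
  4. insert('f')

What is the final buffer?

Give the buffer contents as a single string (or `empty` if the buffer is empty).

Answer: sqffsfaf

Derivation:
After op 1 (move_right): buffer="sqsa" (len 4), cursors c1@1 c2@2 c3@4, authorship ....
After op 2 (add_cursor(1)): buffer="sqsa" (len 4), cursors c1@1 c4@1 c2@2 c3@4, authorship ....
After op 3 (move_right): buffer="sqsa" (len 4), cursors c1@2 c4@2 c2@3 c3@4, authorship ....
After op 4 (insert('f')): buffer="sqffsfaf" (len 8), cursors c1@4 c4@4 c2@6 c3@8, authorship ..14.2.3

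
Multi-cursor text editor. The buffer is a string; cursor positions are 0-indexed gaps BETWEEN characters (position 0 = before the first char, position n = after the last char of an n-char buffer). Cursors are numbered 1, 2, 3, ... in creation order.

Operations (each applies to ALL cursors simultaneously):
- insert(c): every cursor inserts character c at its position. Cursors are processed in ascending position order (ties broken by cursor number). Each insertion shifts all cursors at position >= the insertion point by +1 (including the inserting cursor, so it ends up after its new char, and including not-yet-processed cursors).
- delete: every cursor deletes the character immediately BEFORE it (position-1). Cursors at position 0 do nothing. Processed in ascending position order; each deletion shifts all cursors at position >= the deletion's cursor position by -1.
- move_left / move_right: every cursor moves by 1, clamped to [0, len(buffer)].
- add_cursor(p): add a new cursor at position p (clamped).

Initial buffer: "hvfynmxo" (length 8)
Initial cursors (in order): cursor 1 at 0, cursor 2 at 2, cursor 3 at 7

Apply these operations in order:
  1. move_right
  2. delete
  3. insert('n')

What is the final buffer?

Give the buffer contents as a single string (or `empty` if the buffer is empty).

After op 1 (move_right): buffer="hvfynmxo" (len 8), cursors c1@1 c2@3 c3@8, authorship ........
After op 2 (delete): buffer="vynmx" (len 5), cursors c1@0 c2@1 c3@5, authorship .....
After op 3 (insert('n')): buffer="nvnynmxn" (len 8), cursors c1@1 c2@3 c3@8, authorship 1.2....3

Answer: nvnynmxn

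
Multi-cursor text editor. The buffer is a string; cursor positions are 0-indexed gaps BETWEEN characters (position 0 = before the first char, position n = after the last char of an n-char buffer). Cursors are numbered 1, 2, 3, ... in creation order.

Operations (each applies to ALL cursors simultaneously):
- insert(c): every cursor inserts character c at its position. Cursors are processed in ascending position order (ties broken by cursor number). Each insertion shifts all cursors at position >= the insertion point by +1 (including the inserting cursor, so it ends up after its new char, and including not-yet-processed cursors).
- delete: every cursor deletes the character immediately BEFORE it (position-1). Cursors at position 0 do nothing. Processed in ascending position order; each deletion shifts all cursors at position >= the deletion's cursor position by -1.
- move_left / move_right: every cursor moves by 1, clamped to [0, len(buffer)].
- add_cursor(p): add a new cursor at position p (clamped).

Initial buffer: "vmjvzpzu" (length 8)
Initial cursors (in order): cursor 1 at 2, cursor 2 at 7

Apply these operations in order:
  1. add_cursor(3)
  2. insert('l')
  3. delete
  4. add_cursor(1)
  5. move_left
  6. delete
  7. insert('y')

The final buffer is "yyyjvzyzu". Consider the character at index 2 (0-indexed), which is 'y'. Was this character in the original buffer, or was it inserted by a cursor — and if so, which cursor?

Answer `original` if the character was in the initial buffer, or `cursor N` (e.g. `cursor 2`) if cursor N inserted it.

Answer: cursor 4

Derivation:
After op 1 (add_cursor(3)): buffer="vmjvzpzu" (len 8), cursors c1@2 c3@3 c2@7, authorship ........
After op 2 (insert('l')): buffer="vmljlvzpzlu" (len 11), cursors c1@3 c3@5 c2@10, authorship ..1.3....2.
After op 3 (delete): buffer="vmjvzpzu" (len 8), cursors c1@2 c3@3 c2@7, authorship ........
After op 4 (add_cursor(1)): buffer="vmjvzpzu" (len 8), cursors c4@1 c1@2 c3@3 c2@7, authorship ........
After op 5 (move_left): buffer="vmjvzpzu" (len 8), cursors c4@0 c1@1 c3@2 c2@6, authorship ........
After op 6 (delete): buffer="jvzzu" (len 5), cursors c1@0 c3@0 c4@0 c2@3, authorship .....
After op 7 (insert('y')): buffer="yyyjvzyzu" (len 9), cursors c1@3 c3@3 c4@3 c2@7, authorship 134...2..
Authorship (.=original, N=cursor N): 1 3 4 . . . 2 . .
Index 2: author = 4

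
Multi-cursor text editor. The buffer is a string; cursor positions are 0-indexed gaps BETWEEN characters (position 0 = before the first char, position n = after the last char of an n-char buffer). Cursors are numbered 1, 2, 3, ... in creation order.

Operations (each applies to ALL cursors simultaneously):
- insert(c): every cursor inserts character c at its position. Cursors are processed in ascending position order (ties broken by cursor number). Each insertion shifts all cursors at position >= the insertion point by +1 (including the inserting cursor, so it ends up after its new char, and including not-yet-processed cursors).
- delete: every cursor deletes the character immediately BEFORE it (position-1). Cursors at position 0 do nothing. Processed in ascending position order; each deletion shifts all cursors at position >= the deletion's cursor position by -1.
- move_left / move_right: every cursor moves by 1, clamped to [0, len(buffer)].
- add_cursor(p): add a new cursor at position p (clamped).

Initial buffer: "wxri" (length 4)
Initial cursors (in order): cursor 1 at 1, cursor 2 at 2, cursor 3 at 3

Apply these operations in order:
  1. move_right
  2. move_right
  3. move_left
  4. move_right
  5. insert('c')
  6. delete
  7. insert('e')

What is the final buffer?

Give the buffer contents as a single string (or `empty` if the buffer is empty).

Answer: wxreiee

Derivation:
After op 1 (move_right): buffer="wxri" (len 4), cursors c1@2 c2@3 c3@4, authorship ....
After op 2 (move_right): buffer="wxri" (len 4), cursors c1@3 c2@4 c3@4, authorship ....
After op 3 (move_left): buffer="wxri" (len 4), cursors c1@2 c2@3 c3@3, authorship ....
After op 4 (move_right): buffer="wxri" (len 4), cursors c1@3 c2@4 c3@4, authorship ....
After op 5 (insert('c')): buffer="wxrcicc" (len 7), cursors c1@4 c2@7 c3@7, authorship ...1.23
After op 6 (delete): buffer="wxri" (len 4), cursors c1@3 c2@4 c3@4, authorship ....
After op 7 (insert('e')): buffer="wxreiee" (len 7), cursors c1@4 c2@7 c3@7, authorship ...1.23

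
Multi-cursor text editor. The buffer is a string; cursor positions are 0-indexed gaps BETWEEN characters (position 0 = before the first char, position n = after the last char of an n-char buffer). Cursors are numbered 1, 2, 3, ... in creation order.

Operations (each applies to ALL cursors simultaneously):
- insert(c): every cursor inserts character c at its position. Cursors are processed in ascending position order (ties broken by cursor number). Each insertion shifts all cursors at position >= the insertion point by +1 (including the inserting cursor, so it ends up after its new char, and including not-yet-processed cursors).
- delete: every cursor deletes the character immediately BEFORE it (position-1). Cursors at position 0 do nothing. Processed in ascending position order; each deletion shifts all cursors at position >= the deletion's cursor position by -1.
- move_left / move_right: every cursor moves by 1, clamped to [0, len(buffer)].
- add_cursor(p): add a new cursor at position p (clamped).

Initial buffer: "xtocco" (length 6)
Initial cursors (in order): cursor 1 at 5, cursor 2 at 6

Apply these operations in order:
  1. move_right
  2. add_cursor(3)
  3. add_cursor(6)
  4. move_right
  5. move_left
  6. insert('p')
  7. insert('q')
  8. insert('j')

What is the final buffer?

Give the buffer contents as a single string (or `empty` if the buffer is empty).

After op 1 (move_right): buffer="xtocco" (len 6), cursors c1@6 c2@6, authorship ......
After op 2 (add_cursor(3)): buffer="xtocco" (len 6), cursors c3@3 c1@6 c2@6, authorship ......
After op 3 (add_cursor(6)): buffer="xtocco" (len 6), cursors c3@3 c1@6 c2@6 c4@6, authorship ......
After op 4 (move_right): buffer="xtocco" (len 6), cursors c3@4 c1@6 c2@6 c4@6, authorship ......
After op 5 (move_left): buffer="xtocco" (len 6), cursors c3@3 c1@5 c2@5 c4@5, authorship ......
After op 6 (insert('p')): buffer="xtopccpppo" (len 10), cursors c3@4 c1@9 c2@9 c4@9, authorship ...3..124.
After op 7 (insert('q')): buffer="xtopqccpppqqqo" (len 14), cursors c3@5 c1@13 c2@13 c4@13, authorship ...33..124124.
After op 8 (insert('j')): buffer="xtopqjccpppqqqjjjo" (len 18), cursors c3@6 c1@17 c2@17 c4@17, authorship ...333..124124124.

Answer: xtopqjccpppqqqjjjo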